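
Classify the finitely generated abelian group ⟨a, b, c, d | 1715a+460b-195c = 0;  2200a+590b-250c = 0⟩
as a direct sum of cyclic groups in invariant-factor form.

rank_ℚ(R)=2; free=4−2=2
SNF(R) diag = [5, 10] → torsion [5, 10]

Answer: M ≅ ℤ^2 ⊕ ℤ/5 ⊕ ℤ/10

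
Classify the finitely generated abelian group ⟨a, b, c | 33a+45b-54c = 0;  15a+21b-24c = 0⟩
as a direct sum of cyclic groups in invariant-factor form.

Answer: M ≅ ℤ^1 ⊕ ℤ/3 ⊕ ℤ/6

Derivation:
rank_ℚ(R)=2; free=3−2=1
SNF(R) diag = [3, 6] → torsion [3, 6]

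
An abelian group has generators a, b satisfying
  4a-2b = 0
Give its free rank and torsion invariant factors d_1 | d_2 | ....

Answer: M ≅ ℤ^1 ⊕ ℤ/2

Derivation:
rank_ℚ(R)=1; free=2−1=1
SNF(R) diag = [2] → torsion [2]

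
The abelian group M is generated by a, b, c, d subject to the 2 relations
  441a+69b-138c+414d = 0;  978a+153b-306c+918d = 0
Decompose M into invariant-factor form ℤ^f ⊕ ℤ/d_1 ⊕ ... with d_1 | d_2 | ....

rank_ℚ(R)=2; free=4−2=2
SNF(R) diag = [3, 3] → torsion [3, 3]

Answer: M ≅ ℤ^2 ⊕ ℤ/3 ⊕ ℤ/3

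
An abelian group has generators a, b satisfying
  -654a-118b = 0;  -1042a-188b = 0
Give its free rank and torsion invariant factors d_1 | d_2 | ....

Answer: M ≅ ℤ/2 ⊕ ℤ/2

Derivation:
rank_ℚ(R)=2; free=2−2=0
SNF(R) diag = [2, 2] → torsion [2, 2]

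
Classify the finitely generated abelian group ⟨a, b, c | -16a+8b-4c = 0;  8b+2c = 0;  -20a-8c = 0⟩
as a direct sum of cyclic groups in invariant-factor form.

Answer: M ≅ ℤ/2 ⊕ ℤ/4 ⊕ ℤ/8

Derivation:
rank_ℚ(R)=3; free=3−3=0
SNF(R) diag = [2, 4, 8] → torsion [2, 4, 8]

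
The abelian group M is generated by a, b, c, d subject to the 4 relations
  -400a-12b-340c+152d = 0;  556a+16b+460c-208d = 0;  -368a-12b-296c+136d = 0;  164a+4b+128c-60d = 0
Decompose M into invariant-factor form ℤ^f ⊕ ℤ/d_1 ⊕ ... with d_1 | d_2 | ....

rank_ℚ(R)=4; free=4−4=0
SNF(R) diag = [4, 4, 12, 36] → torsion [4, 4, 12, 36]

Answer: M ≅ ℤ/4 ⊕ ℤ/4 ⊕ ℤ/12 ⊕ ℤ/36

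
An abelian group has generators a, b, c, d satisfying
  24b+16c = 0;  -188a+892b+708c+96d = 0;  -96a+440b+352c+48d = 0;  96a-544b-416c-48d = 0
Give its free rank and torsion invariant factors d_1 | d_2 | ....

rank_ℚ(R)=4; free=4−4=0
SNF(R) diag = [4, 8, 16, 48] → torsion [4, 8, 16, 48]

Answer: M ≅ ℤ/4 ⊕ ℤ/8 ⊕ ℤ/16 ⊕ ℤ/48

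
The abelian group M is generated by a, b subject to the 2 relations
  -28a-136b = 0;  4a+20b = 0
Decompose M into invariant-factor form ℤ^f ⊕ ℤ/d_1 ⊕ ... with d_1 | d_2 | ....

Answer: M ≅ ℤ/4 ⊕ ℤ/4

Derivation:
rank_ℚ(R)=2; free=2−2=0
SNF(R) diag = [4, 4] → torsion [4, 4]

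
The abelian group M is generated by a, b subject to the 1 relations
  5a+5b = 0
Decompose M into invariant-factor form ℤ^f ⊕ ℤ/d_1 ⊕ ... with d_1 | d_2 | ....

rank_ℚ(R)=1; free=2−1=1
SNF(R) diag = [5] → torsion [5]

Answer: M ≅ ℤ^1 ⊕ ℤ/5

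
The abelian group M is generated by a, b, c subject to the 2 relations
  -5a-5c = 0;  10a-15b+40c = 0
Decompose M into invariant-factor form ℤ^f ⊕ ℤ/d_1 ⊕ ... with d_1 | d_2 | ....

Answer: M ≅ ℤ^1 ⊕ ℤ/5 ⊕ ℤ/15

Derivation:
rank_ℚ(R)=2; free=3−2=1
SNF(R) diag = [5, 15] → torsion [5, 15]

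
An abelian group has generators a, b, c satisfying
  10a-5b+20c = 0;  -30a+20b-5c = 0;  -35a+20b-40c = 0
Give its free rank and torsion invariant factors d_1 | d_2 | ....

rank_ℚ(R)=3; free=3−3=0
SNF(R) diag = [5, 5, 5] → torsion [5, 5, 5]

Answer: M ≅ ℤ/5 ⊕ ℤ/5 ⊕ ℤ/5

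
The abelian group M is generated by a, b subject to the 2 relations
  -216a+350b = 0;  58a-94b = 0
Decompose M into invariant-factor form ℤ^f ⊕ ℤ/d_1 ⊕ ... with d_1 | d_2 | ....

rank_ℚ(R)=2; free=2−2=0
SNF(R) diag = [2, 2] → torsion [2, 2]

Answer: M ≅ ℤ/2 ⊕ ℤ/2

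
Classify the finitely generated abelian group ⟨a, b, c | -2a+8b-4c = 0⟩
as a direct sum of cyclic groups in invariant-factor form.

Answer: M ≅ ℤ^2 ⊕ ℤ/2

Derivation:
rank_ℚ(R)=1; free=3−1=2
SNF(R) diag = [2] → torsion [2]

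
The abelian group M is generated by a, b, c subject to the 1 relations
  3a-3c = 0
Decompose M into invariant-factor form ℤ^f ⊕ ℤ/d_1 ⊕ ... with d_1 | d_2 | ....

Answer: M ≅ ℤ^2 ⊕ ℤ/3

Derivation:
rank_ℚ(R)=1; free=3−1=2
SNF(R) diag = [3] → torsion [3]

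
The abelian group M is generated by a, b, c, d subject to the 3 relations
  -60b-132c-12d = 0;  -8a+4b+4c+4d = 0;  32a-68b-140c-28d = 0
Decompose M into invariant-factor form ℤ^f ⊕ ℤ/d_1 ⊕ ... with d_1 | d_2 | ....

Answer: M ≅ ℤ^1 ⊕ ℤ/4 ⊕ ℤ/8 ⊕ ℤ/24

Derivation:
rank_ℚ(R)=3; free=4−3=1
SNF(R) diag = [4, 8, 24] → torsion [4, 8, 24]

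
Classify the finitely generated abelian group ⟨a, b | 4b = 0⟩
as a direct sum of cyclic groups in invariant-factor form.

Answer: M ≅ ℤ^1 ⊕ ℤ/4

Derivation:
rank_ℚ(R)=1; free=2−1=1
SNF(R) diag = [4] → torsion [4]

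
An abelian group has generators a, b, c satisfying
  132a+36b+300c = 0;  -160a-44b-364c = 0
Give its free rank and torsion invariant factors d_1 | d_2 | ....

rank_ℚ(R)=2; free=3−2=1
SNF(R) diag = [4, 12] → torsion [4, 12]

Answer: M ≅ ℤ^1 ⊕ ℤ/4 ⊕ ℤ/12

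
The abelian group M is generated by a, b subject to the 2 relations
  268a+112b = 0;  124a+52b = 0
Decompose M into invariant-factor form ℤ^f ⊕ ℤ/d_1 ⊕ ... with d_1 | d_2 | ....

Answer: M ≅ ℤ/4 ⊕ ℤ/12

Derivation:
rank_ℚ(R)=2; free=2−2=0
SNF(R) diag = [4, 12] → torsion [4, 12]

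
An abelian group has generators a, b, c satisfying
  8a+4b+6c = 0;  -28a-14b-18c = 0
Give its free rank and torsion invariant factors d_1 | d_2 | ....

rank_ℚ(R)=2; free=3−2=1
SNF(R) diag = [2, 6] → torsion [2, 6]

Answer: M ≅ ℤ^1 ⊕ ℤ/2 ⊕ ℤ/6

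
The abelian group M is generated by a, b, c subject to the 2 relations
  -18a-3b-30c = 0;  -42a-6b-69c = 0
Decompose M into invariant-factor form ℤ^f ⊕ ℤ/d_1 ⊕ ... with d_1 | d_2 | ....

rank_ℚ(R)=2; free=3−2=1
SNF(R) diag = [3, 3] → torsion [3, 3]

Answer: M ≅ ℤ^1 ⊕ ℤ/3 ⊕ ℤ/3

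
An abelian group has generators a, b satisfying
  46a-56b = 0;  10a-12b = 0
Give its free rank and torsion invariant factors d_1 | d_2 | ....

Answer: M ≅ ℤ/2 ⊕ ℤ/4

Derivation:
rank_ℚ(R)=2; free=2−2=0
SNF(R) diag = [2, 4] → torsion [2, 4]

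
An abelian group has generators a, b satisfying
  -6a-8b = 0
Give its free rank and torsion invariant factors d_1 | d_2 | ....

rank_ℚ(R)=1; free=2−1=1
SNF(R) diag = [2] → torsion [2]

Answer: M ≅ ℤ^1 ⊕ ℤ/2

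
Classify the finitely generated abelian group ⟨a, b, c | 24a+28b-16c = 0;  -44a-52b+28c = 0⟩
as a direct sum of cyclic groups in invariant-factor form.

rank_ℚ(R)=2; free=3−2=1
SNF(R) diag = [4, 4] → torsion [4, 4]

Answer: M ≅ ℤ^1 ⊕ ℤ/4 ⊕ ℤ/4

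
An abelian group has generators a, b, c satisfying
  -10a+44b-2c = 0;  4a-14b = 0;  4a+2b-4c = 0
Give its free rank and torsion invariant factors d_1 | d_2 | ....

Answer: M ≅ ℤ/2 ⊕ ℤ/2 ⊕ ℤ/4

Derivation:
rank_ℚ(R)=3; free=3−3=0
SNF(R) diag = [2, 2, 4] → torsion [2, 2, 4]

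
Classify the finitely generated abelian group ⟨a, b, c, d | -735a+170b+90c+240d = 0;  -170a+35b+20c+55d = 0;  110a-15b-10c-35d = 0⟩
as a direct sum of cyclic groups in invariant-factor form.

rank_ℚ(R)=3; free=4−3=1
SNF(R) diag = [5, 5, 10] → torsion [5, 5, 10]

Answer: M ≅ ℤ^1 ⊕ ℤ/5 ⊕ ℤ/5 ⊕ ℤ/10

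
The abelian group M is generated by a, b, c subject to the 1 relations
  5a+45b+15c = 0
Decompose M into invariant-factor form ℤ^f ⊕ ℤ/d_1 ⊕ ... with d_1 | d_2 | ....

Answer: M ≅ ℤ^2 ⊕ ℤ/5

Derivation:
rank_ℚ(R)=1; free=3−1=2
SNF(R) diag = [5] → torsion [5]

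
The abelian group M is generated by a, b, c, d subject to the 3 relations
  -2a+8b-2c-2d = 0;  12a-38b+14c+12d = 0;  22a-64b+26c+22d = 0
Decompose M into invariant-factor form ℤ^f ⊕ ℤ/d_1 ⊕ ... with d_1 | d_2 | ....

Answer: M ≅ ℤ^1 ⊕ ℤ/2 ⊕ ℤ/2 ⊕ ℤ/4

Derivation:
rank_ℚ(R)=3; free=4−3=1
SNF(R) diag = [2, 2, 4] → torsion [2, 2, 4]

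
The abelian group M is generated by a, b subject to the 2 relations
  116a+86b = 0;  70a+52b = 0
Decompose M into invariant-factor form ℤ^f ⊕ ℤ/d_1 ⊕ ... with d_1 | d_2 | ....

rank_ℚ(R)=2; free=2−2=0
SNF(R) diag = [2, 6] → torsion [2, 6]

Answer: M ≅ ℤ/2 ⊕ ℤ/6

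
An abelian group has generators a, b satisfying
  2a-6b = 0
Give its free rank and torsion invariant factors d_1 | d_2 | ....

Answer: M ≅ ℤ^1 ⊕ ℤ/2

Derivation:
rank_ℚ(R)=1; free=2−1=1
SNF(R) diag = [2] → torsion [2]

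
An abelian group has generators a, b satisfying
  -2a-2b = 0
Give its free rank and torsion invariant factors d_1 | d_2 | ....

Answer: M ≅ ℤ^1 ⊕ ℤ/2

Derivation:
rank_ℚ(R)=1; free=2−1=1
SNF(R) diag = [2] → torsion [2]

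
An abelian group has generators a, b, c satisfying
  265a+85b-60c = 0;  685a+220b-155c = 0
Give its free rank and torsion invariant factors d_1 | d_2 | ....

rank_ℚ(R)=2; free=3−2=1
SNF(R) diag = [5, 5] → torsion [5, 5]

Answer: M ≅ ℤ^1 ⊕ ℤ/5 ⊕ ℤ/5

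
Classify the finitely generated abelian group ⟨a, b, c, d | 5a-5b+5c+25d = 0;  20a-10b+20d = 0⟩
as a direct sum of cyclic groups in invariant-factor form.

rank_ℚ(R)=2; free=4−2=2
SNF(R) diag = [5, 10] → torsion [5, 10]

Answer: M ≅ ℤ^2 ⊕ ℤ/5 ⊕ ℤ/10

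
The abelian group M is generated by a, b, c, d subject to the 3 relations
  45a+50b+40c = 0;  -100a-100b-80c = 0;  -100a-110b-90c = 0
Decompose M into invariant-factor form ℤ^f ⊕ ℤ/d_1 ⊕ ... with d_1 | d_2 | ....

rank_ℚ(R)=3; free=4−3=1
SNF(R) diag = [5, 10, 20] → torsion [5, 10, 20]

Answer: M ≅ ℤ^1 ⊕ ℤ/5 ⊕ ℤ/10 ⊕ ℤ/20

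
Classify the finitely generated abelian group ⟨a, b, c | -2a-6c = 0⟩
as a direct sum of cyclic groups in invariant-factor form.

rank_ℚ(R)=1; free=3−1=2
SNF(R) diag = [2] → torsion [2]

Answer: M ≅ ℤ^2 ⊕ ℤ/2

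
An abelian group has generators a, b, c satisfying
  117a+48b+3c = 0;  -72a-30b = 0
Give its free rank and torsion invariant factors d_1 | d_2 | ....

rank_ℚ(R)=2; free=3−2=1
SNF(R) diag = [3, 6] → torsion [3, 6]

Answer: M ≅ ℤ^1 ⊕ ℤ/3 ⊕ ℤ/6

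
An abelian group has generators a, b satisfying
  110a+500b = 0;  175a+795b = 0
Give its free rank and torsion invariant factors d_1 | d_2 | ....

Answer: M ≅ ℤ/5 ⊕ ℤ/10

Derivation:
rank_ℚ(R)=2; free=2−2=0
SNF(R) diag = [5, 10] → torsion [5, 10]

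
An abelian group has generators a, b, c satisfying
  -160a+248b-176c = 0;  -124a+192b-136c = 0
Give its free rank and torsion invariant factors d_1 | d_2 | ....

Answer: M ≅ ℤ^1 ⊕ ℤ/4 ⊕ ℤ/8

Derivation:
rank_ℚ(R)=2; free=3−2=1
SNF(R) diag = [4, 8] → torsion [4, 8]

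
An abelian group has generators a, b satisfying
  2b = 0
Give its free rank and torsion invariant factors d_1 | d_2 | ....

Answer: M ≅ ℤ^1 ⊕ ℤ/2

Derivation:
rank_ℚ(R)=1; free=2−1=1
SNF(R) diag = [2] → torsion [2]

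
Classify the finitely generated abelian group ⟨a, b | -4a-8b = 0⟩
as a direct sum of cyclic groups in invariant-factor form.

rank_ℚ(R)=1; free=2−1=1
SNF(R) diag = [4] → torsion [4]

Answer: M ≅ ℤ^1 ⊕ ℤ/4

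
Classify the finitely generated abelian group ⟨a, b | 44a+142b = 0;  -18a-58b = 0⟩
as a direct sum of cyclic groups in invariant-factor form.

Answer: M ≅ ℤ/2 ⊕ ℤ/2

Derivation:
rank_ℚ(R)=2; free=2−2=0
SNF(R) diag = [2, 2] → torsion [2, 2]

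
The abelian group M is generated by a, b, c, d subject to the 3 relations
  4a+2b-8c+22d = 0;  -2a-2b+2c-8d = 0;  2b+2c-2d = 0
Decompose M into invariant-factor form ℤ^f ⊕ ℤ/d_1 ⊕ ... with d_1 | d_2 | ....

Answer: M ≅ ℤ^1 ⊕ ℤ/2 ⊕ ℤ/2 ⊕ ℤ/2

Derivation:
rank_ℚ(R)=3; free=4−3=1
SNF(R) diag = [2, 2, 2] → torsion [2, 2, 2]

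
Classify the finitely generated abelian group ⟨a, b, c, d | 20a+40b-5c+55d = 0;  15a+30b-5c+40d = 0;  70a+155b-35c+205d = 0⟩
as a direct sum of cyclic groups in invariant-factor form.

Answer: M ≅ ℤ^1 ⊕ ℤ/5 ⊕ ℤ/5 ⊕ ℤ/15

Derivation:
rank_ℚ(R)=3; free=4−3=1
SNF(R) diag = [5, 5, 15] → torsion [5, 5, 15]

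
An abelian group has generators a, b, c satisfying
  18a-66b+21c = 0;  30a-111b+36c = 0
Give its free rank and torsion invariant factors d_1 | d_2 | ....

rank_ℚ(R)=2; free=3−2=1
SNF(R) diag = [3, 3] → torsion [3, 3]

Answer: M ≅ ℤ^1 ⊕ ℤ/3 ⊕ ℤ/3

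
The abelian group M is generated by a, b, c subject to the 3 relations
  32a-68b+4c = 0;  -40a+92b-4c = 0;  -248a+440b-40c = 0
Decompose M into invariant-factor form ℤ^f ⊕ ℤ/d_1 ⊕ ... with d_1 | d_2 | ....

rank_ℚ(R)=3; free=3−3=0
SNF(R) diag = [4, 8, 24] → torsion [4, 8, 24]

Answer: M ≅ ℤ/4 ⊕ ℤ/8 ⊕ ℤ/24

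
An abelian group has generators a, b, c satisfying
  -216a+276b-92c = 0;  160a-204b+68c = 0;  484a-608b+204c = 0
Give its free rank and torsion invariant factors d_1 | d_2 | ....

Answer: M ≅ ℤ/4 ⊕ ℤ/4 ⊕ ℤ/8

Derivation:
rank_ℚ(R)=3; free=3−3=0
SNF(R) diag = [4, 4, 8] → torsion [4, 4, 8]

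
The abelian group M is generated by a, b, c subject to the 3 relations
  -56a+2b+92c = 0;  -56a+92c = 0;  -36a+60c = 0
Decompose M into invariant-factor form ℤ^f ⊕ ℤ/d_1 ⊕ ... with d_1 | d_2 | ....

Answer: M ≅ ℤ/2 ⊕ ℤ/4 ⊕ ℤ/12

Derivation:
rank_ℚ(R)=3; free=3−3=0
SNF(R) diag = [2, 4, 12] → torsion [2, 4, 12]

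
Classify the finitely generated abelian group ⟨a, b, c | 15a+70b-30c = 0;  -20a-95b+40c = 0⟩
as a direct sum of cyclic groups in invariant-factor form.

rank_ℚ(R)=2; free=3−2=1
SNF(R) diag = [5, 5] → torsion [5, 5]

Answer: M ≅ ℤ^1 ⊕ ℤ/5 ⊕ ℤ/5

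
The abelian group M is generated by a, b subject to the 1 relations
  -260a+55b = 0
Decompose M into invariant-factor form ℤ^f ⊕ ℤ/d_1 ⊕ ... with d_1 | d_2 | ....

Answer: M ≅ ℤ^1 ⊕ ℤ/5

Derivation:
rank_ℚ(R)=1; free=2−1=1
SNF(R) diag = [5] → torsion [5]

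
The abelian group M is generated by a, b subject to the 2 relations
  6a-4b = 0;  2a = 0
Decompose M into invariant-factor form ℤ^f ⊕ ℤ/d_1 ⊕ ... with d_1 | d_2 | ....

Answer: M ≅ ℤ/2 ⊕ ℤ/4

Derivation:
rank_ℚ(R)=2; free=2−2=0
SNF(R) diag = [2, 4] → torsion [2, 4]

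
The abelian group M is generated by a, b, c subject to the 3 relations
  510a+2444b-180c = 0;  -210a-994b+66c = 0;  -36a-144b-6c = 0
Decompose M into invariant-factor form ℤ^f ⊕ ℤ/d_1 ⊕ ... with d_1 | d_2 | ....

rank_ℚ(R)=3; free=3−3=0
SNF(R) diag = [2, 6, 18] → torsion [2, 6, 18]

Answer: M ≅ ℤ/2 ⊕ ℤ/6 ⊕ ℤ/18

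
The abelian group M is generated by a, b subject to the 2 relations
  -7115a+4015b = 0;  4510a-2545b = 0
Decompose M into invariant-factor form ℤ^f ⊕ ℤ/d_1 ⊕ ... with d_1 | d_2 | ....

rank_ℚ(R)=2; free=2−2=0
SNF(R) diag = [5, 5] → torsion [5, 5]

Answer: M ≅ ℤ/5 ⊕ ℤ/5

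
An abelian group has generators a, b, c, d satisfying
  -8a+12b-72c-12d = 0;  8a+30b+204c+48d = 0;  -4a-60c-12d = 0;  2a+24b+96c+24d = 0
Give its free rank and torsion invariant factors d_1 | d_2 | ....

Answer: M ≅ ℤ/2 ⊕ ℤ/6 ⊕ ℤ/12 ⊕ ℤ/12

Derivation:
rank_ℚ(R)=4; free=4−4=0
SNF(R) diag = [2, 6, 12, 12] → torsion [2, 6, 12, 12]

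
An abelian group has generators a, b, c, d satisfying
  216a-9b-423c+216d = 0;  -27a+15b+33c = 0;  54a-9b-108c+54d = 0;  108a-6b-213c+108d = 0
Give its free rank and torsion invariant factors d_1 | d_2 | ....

rank_ℚ(R)=4; free=4−4=0
SNF(R) diag = [3, 9, 27, 54] → torsion [3, 9, 27, 54]

Answer: M ≅ ℤ/3 ⊕ ℤ/9 ⊕ ℤ/27 ⊕ ℤ/54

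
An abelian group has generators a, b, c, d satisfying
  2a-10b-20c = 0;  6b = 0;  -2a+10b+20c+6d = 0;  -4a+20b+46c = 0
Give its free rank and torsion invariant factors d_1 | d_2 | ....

rank_ℚ(R)=4; free=4−4=0
SNF(R) diag = [2, 6, 6, 6] → torsion [2, 6, 6, 6]

Answer: M ≅ ℤ/2 ⊕ ℤ/6 ⊕ ℤ/6 ⊕ ℤ/6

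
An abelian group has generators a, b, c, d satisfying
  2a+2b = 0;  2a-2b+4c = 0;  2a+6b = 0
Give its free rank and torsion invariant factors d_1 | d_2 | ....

rank_ℚ(R)=3; free=4−3=1
SNF(R) diag = [2, 4, 4] → torsion [2, 4, 4]

Answer: M ≅ ℤ^1 ⊕ ℤ/2 ⊕ ℤ/4 ⊕ ℤ/4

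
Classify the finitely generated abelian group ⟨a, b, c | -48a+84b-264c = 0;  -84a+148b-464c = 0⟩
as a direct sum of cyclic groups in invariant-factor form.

Answer: M ≅ ℤ^1 ⊕ ℤ/4 ⊕ ℤ/12

Derivation:
rank_ℚ(R)=2; free=3−2=1
SNF(R) diag = [4, 12] → torsion [4, 12]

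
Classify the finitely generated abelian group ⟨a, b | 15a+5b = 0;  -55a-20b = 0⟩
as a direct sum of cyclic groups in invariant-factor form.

rank_ℚ(R)=2; free=2−2=0
SNF(R) diag = [5, 5] → torsion [5, 5]

Answer: M ≅ ℤ/5 ⊕ ℤ/5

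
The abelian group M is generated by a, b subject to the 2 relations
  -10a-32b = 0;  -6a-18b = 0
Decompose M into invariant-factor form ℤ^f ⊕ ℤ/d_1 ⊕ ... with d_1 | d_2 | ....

rank_ℚ(R)=2; free=2−2=0
SNF(R) diag = [2, 6] → torsion [2, 6]

Answer: M ≅ ℤ/2 ⊕ ℤ/6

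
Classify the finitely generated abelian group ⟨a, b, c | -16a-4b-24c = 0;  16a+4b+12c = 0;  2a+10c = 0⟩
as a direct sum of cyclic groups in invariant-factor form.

rank_ℚ(R)=3; free=3−3=0
SNF(R) diag = [2, 4, 12] → torsion [2, 4, 12]

Answer: M ≅ ℤ/2 ⊕ ℤ/4 ⊕ ℤ/12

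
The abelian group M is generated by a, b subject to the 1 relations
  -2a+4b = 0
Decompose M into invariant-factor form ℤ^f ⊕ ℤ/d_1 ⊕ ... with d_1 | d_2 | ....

Answer: M ≅ ℤ^1 ⊕ ℤ/2

Derivation:
rank_ℚ(R)=1; free=2−1=1
SNF(R) diag = [2] → torsion [2]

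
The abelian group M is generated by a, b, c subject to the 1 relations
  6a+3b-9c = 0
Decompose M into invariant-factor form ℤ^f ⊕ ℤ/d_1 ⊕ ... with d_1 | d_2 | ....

rank_ℚ(R)=1; free=3−1=2
SNF(R) diag = [3] → torsion [3]

Answer: M ≅ ℤ^2 ⊕ ℤ/3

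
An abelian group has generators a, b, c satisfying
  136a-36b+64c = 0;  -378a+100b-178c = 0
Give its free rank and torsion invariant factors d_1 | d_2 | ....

rank_ℚ(R)=2; free=3−2=1
SNF(R) diag = [2, 4] → torsion [2, 4]

Answer: M ≅ ℤ^1 ⊕ ℤ/2 ⊕ ℤ/4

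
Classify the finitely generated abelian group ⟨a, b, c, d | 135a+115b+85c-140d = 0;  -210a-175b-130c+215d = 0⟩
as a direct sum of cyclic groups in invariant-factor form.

Answer: M ≅ ℤ^2 ⊕ ℤ/5 ⊕ ℤ/15

Derivation:
rank_ℚ(R)=2; free=4−2=2
SNF(R) diag = [5, 15] → torsion [5, 15]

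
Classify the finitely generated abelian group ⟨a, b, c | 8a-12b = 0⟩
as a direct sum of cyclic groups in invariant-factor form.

rank_ℚ(R)=1; free=3−1=2
SNF(R) diag = [4] → torsion [4]

Answer: M ≅ ℤ^2 ⊕ ℤ/4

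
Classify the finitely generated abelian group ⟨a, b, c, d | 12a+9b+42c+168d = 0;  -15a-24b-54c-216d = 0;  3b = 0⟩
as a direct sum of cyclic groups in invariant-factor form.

rank_ℚ(R)=3; free=4−3=1
SNF(R) diag = [3, 3, 6] → torsion [3, 3, 6]

Answer: M ≅ ℤ^1 ⊕ ℤ/3 ⊕ ℤ/3 ⊕ ℤ/6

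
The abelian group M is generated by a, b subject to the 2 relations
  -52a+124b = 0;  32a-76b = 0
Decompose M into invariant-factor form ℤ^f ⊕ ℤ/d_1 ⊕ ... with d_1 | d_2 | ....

Answer: M ≅ ℤ/4 ⊕ ℤ/4

Derivation:
rank_ℚ(R)=2; free=2−2=0
SNF(R) diag = [4, 4] → torsion [4, 4]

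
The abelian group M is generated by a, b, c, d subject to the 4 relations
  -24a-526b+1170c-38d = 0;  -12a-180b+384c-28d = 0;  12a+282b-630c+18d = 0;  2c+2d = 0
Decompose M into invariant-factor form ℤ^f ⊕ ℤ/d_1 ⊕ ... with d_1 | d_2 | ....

rank_ℚ(R)=4; free=4−4=0
SNF(R) diag = [2, 2, 4, 12] → torsion [2, 2, 4, 12]

Answer: M ≅ ℤ/2 ⊕ ℤ/2 ⊕ ℤ/4 ⊕ ℤ/12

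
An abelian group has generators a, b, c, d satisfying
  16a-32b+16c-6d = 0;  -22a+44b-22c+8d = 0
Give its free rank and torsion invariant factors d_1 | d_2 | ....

Answer: M ≅ ℤ^2 ⊕ ℤ/2 ⊕ ℤ/2

Derivation:
rank_ℚ(R)=2; free=4−2=2
SNF(R) diag = [2, 2] → torsion [2, 2]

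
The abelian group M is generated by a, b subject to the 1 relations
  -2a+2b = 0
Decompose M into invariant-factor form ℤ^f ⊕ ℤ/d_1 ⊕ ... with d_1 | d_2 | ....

Answer: M ≅ ℤ^1 ⊕ ℤ/2

Derivation:
rank_ℚ(R)=1; free=2−1=1
SNF(R) diag = [2] → torsion [2]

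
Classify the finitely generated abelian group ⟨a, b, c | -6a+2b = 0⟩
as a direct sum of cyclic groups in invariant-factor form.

Answer: M ≅ ℤ^2 ⊕ ℤ/2

Derivation:
rank_ℚ(R)=1; free=3−1=2
SNF(R) diag = [2] → torsion [2]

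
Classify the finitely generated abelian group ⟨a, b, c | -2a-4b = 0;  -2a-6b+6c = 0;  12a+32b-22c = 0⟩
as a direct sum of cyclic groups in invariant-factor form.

rank_ℚ(R)=3; free=3−3=0
SNF(R) diag = [2, 2, 2] → torsion [2, 2, 2]

Answer: M ≅ ℤ/2 ⊕ ℤ/2 ⊕ ℤ/2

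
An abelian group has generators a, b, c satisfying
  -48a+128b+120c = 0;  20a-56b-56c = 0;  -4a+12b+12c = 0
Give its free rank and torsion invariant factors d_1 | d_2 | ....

Answer: M ≅ ℤ/4 ⊕ ℤ/4 ⊕ ℤ/8

Derivation:
rank_ℚ(R)=3; free=3−3=0
SNF(R) diag = [4, 4, 8] → torsion [4, 4, 8]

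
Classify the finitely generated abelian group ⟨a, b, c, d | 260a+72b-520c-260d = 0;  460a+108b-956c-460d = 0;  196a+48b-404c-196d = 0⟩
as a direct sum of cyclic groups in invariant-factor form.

rank_ℚ(R)=3; free=4−3=1
SNF(R) diag = [4, 12, 36] → torsion [4, 12, 36]

Answer: M ≅ ℤ^1 ⊕ ℤ/4 ⊕ ℤ/12 ⊕ ℤ/36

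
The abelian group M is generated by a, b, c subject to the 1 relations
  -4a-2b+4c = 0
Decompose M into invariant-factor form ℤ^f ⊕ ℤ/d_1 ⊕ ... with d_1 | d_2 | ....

Answer: M ≅ ℤ^2 ⊕ ℤ/2

Derivation:
rank_ℚ(R)=1; free=3−1=2
SNF(R) diag = [2] → torsion [2]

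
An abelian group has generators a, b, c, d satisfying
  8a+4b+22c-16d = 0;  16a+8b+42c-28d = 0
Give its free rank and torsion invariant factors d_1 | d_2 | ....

Answer: M ≅ ℤ^2 ⊕ ℤ/2 ⊕ ℤ/4

Derivation:
rank_ℚ(R)=2; free=4−2=2
SNF(R) diag = [2, 4] → torsion [2, 4]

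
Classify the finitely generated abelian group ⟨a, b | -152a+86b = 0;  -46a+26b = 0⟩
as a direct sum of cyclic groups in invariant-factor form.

Answer: M ≅ ℤ/2 ⊕ ℤ/2

Derivation:
rank_ℚ(R)=2; free=2−2=0
SNF(R) diag = [2, 2] → torsion [2, 2]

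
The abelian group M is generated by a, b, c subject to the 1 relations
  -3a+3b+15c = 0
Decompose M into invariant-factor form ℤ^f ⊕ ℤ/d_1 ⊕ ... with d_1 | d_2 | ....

rank_ℚ(R)=1; free=3−1=2
SNF(R) diag = [3] → torsion [3]

Answer: M ≅ ℤ^2 ⊕ ℤ/3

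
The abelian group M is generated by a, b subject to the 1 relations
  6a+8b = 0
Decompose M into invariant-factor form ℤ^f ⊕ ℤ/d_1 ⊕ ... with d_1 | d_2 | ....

Answer: M ≅ ℤ^1 ⊕ ℤ/2

Derivation:
rank_ℚ(R)=1; free=2−1=1
SNF(R) diag = [2] → torsion [2]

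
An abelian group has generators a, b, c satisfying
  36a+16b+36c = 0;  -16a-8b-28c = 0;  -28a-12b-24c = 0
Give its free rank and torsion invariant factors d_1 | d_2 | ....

rank_ℚ(R)=3; free=3−3=0
SNF(R) diag = [4, 4, 4] → torsion [4, 4, 4]

Answer: M ≅ ℤ/4 ⊕ ℤ/4 ⊕ ℤ/4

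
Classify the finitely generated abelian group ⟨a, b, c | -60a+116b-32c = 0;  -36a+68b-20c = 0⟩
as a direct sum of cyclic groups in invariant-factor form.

Answer: M ≅ ℤ^1 ⊕ ℤ/4 ⊕ ℤ/12

Derivation:
rank_ℚ(R)=2; free=3−2=1
SNF(R) diag = [4, 12] → torsion [4, 12]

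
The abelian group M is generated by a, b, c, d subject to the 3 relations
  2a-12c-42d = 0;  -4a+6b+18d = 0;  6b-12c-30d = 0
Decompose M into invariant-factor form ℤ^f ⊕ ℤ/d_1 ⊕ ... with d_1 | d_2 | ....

rank_ℚ(R)=3; free=4−3=1
SNF(R) diag = [2, 6, 12] → torsion [2, 6, 12]

Answer: M ≅ ℤ^1 ⊕ ℤ/2 ⊕ ℤ/6 ⊕ ℤ/12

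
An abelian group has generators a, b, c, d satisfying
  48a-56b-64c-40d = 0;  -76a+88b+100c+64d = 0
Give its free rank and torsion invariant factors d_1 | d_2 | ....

rank_ℚ(R)=2; free=4−2=2
SNF(R) diag = [4, 8] → torsion [4, 8]

Answer: M ≅ ℤ^2 ⊕ ℤ/4 ⊕ ℤ/8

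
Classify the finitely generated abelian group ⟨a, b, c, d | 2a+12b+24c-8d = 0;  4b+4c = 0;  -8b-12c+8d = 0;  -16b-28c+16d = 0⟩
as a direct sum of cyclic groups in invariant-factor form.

Answer: M ≅ ℤ/2 ⊕ ℤ/4 ⊕ ℤ/4 ⊕ ℤ/8

Derivation:
rank_ℚ(R)=4; free=4−4=0
SNF(R) diag = [2, 4, 4, 8] → torsion [2, 4, 4, 8]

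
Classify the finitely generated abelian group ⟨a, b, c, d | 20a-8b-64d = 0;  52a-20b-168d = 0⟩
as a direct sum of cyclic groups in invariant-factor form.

Answer: M ≅ ℤ^2 ⊕ ℤ/4 ⊕ ℤ/4

Derivation:
rank_ℚ(R)=2; free=4−2=2
SNF(R) diag = [4, 4] → torsion [4, 4]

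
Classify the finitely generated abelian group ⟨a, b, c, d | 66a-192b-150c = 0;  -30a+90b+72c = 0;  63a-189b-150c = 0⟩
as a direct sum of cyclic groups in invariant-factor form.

Answer: M ≅ ℤ^1 ⊕ ℤ/3 ⊕ ℤ/6 ⊕ ℤ/12

Derivation:
rank_ℚ(R)=3; free=4−3=1
SNF(R) diag = [3, 6, 12] → torsion [3, 6, 12]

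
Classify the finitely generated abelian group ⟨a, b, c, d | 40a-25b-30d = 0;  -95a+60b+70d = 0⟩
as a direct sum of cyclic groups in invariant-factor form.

rank_ℚ(R)=2; free=4−2=2
SNF(R) diag = [5, 5] → torsion [5, 5]

Answer: M ≅ ℤ^2 ⊕ ℤ/5 ⊕ ℤ/5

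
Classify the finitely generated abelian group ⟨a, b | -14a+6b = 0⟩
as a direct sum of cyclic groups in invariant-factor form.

rank_ℚ(R)=1; free=2−1=1
SNF(R) diag = [2] → torsion [2]

Answer: M ≅ ℤ^1 ⊕ ℤ/2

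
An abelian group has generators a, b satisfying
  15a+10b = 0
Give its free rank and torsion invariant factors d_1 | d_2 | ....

rank_ℚ(R)=1; free=2−1=1
SNF(R) diag = [5] → torsion [5]

Answer: M ≅ ℤ^1 ⊕ ℤ/5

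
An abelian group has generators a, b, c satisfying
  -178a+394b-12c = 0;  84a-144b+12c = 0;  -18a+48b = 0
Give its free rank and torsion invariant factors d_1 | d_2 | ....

Answer: M ≅ ℤ/2 ⊕ ℤ/6 ⊕ ℤ/12

Derivation:
rank_ℚ(R)=3; free=3−3=0
SNF(R) diag = [2, 6, 12] → torsion [2, 6, 12]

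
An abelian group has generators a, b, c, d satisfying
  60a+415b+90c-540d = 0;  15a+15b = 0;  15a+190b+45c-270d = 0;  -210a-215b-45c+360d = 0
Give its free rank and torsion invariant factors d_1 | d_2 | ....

Answer: M ≅ ℤ/5 ⊕ ℤ/15 ⊕ ℤ/45 ⊕ ℤ/90

Derivation:
rank_ℚ(R)=4; free=4−4=0
SNF(R) diag = [5, 15, 45, 90] → torsion [5, 15, 45, 90]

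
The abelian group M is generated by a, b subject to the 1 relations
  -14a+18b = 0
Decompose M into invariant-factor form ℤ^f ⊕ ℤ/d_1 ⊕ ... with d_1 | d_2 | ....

Answer: M ≅ ℤ^1 ⊕ ℤ/2

Derivation:
rank_ℚ(R)=1; free=2−1=1
SNF(R) diag = [2] → torsion [2]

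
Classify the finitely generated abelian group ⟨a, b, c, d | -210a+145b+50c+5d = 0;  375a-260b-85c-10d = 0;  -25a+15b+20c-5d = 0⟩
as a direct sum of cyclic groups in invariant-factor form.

rank_ℚ(R)=3; free=4−3=1
SNF(R) diag = [5, 5, 15] → torsion [5, 5, 15]

Answer: M ≅ ℤ^1 ⊕ ℤ/5 ⊕ ℤ/5 ⊕ ℤ/15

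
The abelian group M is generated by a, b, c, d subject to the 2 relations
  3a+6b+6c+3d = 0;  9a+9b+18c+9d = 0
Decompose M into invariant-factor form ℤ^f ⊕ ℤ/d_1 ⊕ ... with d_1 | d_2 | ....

Answer: M ≅ ℤ^2 ⊕ ℤ/3 ⊕ ℤ/9

Derivation:
rank_ℚ(R)=2; free=4−2=2
SNF(R) diag = [3, 9] → torsion [3, 9]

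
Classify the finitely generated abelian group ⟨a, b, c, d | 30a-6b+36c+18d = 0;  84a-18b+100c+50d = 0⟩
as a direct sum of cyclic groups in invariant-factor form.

rank_ℚ(R)=2; free=4−2=2
SNF(R) diag = [2, 6] → torsion [2, 6]

Answer: M ≅ ℤ^2 ⊕ ℤ/2 ⊕ ℤ/6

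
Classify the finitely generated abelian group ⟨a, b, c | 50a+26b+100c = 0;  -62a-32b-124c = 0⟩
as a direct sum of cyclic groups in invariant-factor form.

rank_ℚ(R)=2; free=3−2=1
SNF(R) diag = [2, 6] → torsion [2, 6]

Answer: M ≅ ℤ^1 ⊕ ℤ/2 ⊕ ℤ/6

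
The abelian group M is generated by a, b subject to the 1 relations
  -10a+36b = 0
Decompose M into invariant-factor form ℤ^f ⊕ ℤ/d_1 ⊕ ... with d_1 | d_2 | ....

Answer: M ≅ ℤ^1 ⊕ ℤ/2

Derivation:
rank_ℚ(R)=1; free=2−1=1
SNF(R) diag = [2] → torsion [2]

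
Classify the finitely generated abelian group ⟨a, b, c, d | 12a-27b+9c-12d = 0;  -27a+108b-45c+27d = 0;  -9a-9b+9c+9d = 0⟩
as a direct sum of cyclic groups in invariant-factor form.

Answer: M ≅ ℤ^1 ⊕ ℤ/3 ⊕ ℤ/9 ⊕ ℤ/9

Derivation:
rank_ℚ(R)=3; free=4−3=1
SNF(R) diag = [3, 9, 9] → torsion [3, 9, 9]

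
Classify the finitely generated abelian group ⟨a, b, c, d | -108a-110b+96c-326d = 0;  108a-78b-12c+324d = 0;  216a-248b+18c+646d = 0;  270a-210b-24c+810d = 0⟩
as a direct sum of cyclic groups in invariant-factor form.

Answer: M ≅ ℤ/2 ⊕ ℤ/6 ⊕ ℤ/18 ⊕ ℤ/54

Derivation:
rank_ℚ(R)=4; free=4−4=0
SNF(R) diag = [2, 6, 18, 54] → torsion [2, 6, 18, 54]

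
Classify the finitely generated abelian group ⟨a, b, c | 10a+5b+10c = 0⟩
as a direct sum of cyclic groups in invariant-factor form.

Answer: M ≅ ℤ^2 ⊕ ℤ/5

Derivation:
rank_ℚ(R)=1; free=3−1=2
SNF(R) diag = [5] → torsion [5]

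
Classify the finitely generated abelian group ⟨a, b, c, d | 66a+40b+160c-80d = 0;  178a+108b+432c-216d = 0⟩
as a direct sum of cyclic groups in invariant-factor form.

Answer: M ≅ ℤ^2 ⊕ ℤ/2 ⊕ ℤ/4

Derivation:
rank_ℚ(R)=2; free=4−2=2
SNF(R) diag = [2, 4] → torsion [2, 4]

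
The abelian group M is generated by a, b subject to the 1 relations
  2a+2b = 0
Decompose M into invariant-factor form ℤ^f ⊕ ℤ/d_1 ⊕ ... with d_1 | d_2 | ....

rank_ℚ(R)=1; free=2−1=1
SNF(R) diag = [2] → torsion [2]

Answer: M ≅ ℤ^1 ⊕ ℤ/2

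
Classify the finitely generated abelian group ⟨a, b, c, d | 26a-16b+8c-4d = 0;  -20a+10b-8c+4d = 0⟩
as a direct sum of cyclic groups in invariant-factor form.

rank_ℚ(R)=2; free=4−2=2
SNF(R) diag = [2, 6] → torsion [2, 6]

Answer: M ≅ ℤ^2 ⊕ ℤ/2 ⊕ ℤ/6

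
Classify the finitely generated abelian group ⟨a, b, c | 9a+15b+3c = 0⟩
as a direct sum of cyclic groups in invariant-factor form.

Answer: M ≅ ℤ^2 ⊕ ℤ/3

Derivation:
rank_ℚ(R)=1; free=3−1=2
SNF(R) diag = [3] → torsion [3]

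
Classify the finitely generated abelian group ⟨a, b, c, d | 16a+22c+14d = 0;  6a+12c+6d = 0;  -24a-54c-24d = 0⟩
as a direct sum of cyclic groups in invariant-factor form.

Answer: M ≅ ℤ^1 ⊕ ℤ/2 ⊕ ℤ/6 ⊕ ℤ/6

Derivation:
rank_ℚ(R)=3; free=4−3=1
SNF(R) diag = [2, 6, 6] → torsion [2, 6, 6]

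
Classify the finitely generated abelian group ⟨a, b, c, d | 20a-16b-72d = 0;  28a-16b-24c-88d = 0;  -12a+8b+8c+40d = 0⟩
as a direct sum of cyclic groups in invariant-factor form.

rank_ℚ(R)=3; free=4−3=1
SNF(R) diag = [4, 8, 8] → torsion [4, 8, 8]

Answer: M ≅ ℤ^1 ⊕ ℤ/4 ⊕ ℤ/8 ⊕ ℤ/8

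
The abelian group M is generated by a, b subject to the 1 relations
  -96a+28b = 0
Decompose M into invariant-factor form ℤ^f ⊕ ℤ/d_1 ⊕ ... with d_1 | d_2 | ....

rank_ℚ(R)=1; free=2−1=1
SNF(R) diag = [4] → torsion [4]

Answer: M ≅ ℤ^1 ⊕ ℤ/4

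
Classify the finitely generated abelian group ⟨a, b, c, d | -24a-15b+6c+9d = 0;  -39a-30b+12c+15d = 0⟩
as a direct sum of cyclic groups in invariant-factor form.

Answer: M ≅ ℤ^2 ⊕ ℤ/3 ⊕ ℤ/3

Derivation:
rank_ℚ(R)=2; free=4−2=2
SNF(R) diag = [3, 3] → torsion [3, 3]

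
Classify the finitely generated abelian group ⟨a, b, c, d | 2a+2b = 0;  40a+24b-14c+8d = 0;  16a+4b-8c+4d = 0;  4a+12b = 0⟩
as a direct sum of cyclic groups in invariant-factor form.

Answer: M ≅ ℤ/2 ⊕ ℤ/2 ⊕ ℤ/4 ⊕ ℤ/8

Derivation:
rank_ℚ(R)=4; free=4−4=0
SNF(R) diag = [2, 2, 4, 8] → torsion [2, 2, 4, 8]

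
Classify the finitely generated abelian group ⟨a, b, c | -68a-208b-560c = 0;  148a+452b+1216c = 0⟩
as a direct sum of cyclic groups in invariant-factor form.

Answer: M ≅ ℤ^1 ⊕ ℤ/4 ⊕ ℤ/12

Derivation:
rank_ℚ(R)=2; free=3−2=1
SNF(R) diag = [4, 12] → torsion [4, 12]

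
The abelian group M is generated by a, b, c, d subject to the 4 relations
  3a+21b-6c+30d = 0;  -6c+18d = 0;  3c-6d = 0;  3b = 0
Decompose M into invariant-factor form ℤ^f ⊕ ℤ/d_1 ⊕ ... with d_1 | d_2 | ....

rank_ℚ(R)=4; free=4−4=0
SNF(R) diag = [3, 3, 3, 6] → torsion [3, 3, 3, 6]

Answer: M ≅ ℤ/3 ⊕ ℤ/3 ⊕ ℤ/3 ⊕ ℤ/6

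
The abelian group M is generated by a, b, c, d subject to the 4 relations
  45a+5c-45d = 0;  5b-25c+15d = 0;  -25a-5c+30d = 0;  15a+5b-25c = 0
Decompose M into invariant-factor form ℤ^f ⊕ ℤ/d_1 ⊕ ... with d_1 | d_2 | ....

rank_ℚ(R)=4; free=4−4=0
SNF(R) diag = [5, 5, 5, 15] → torsion [5, 5, 5, 15]

Answer: M ≅ ℤ/5 ⊕ ℤ/5 ⊕ ℤ/5 ⊕ ℤ/15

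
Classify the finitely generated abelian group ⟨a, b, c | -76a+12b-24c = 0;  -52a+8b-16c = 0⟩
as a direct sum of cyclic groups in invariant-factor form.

rank_ℚ(R)=2; free=3−2=1
SNF(R) diag = [4, 4] → torsion [4, 4]

Answer: M ≅ ℤ^1 ⊕ ℤ/4 ⊕ ℤ/4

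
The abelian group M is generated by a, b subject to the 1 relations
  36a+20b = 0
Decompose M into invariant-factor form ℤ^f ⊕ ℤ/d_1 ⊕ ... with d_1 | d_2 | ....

rank_ℚ(R)=1; free=2−1=1
SNF(R) diag = [4] → torsion [4]

Answer: M ≅ ℤ^1 ⊕ ℤ/4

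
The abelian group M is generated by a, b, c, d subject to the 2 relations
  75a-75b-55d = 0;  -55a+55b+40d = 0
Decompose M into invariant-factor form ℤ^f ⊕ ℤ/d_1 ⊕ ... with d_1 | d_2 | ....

rank_ℚ(R)=2; free=4−2=2
SNF(R) diag = [5, 5] → torsion [5, 5]

Answer: M ≅ ℤ^2 ⊕ ℤ/5 ⊕ ℤ/5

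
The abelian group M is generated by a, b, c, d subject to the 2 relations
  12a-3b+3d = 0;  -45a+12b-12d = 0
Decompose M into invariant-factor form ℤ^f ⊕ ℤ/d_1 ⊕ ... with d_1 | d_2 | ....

Answer: M ≅ ℤ^2 ⊕ ℤ/3 ⊕ ℤ/3

Derivation:
rank_ℚ(R)=2; free=4−2=2
SNF(R) diag = [3, 3] → torsion [3, 3]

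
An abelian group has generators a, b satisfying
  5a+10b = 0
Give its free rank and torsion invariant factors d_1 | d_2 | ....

rank_ℚ(R)=1; free=2−1=1
SNF(R) diag = [5] → torsion [5]

Answer: M ≅ ℤ^1 ⊕ ℤ/5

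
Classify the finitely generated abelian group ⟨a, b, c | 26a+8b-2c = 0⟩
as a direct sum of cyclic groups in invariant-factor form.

Answer: M ≅ ℤ^2 ⊕ ℤ/2

Derivation:
rank_ℚ(R)=1; free=3−1=2
SNF(R) diag = [2] → torsion [2]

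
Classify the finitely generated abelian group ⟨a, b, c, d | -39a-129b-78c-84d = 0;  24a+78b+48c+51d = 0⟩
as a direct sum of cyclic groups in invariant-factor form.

rank_ℚ(R)=2; free=4−2=2
SNF(R) diag = [3, 9] → torsion [3, 9]

Answer: M ≅ ℤ^2 ⊕ ℤ/3 ⊕ ℤ/9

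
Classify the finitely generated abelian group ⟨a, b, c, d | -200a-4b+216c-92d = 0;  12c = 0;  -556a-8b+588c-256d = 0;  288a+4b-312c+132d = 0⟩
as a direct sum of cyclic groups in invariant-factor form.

Answer: M ≅ ℤ/4 ⊕ ℤ/4 ⊕ ℤ/12 ⊕ ℤ/24

Derivation:
rank_ℚ(R)=4; free=4−4=0
SNF(R) diag = [4, 4, 12, 24] → torsion [4, 4, 12, 24]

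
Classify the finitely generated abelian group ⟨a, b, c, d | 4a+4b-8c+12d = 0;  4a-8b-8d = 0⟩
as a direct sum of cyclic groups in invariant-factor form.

rank_ℚ(R)=2; free=4−2=2
SNF(R) diag = [4, 4] → torsion [4, 4]

Answer: M ≅ ℤ^2 ⊕ ℤ/4 ⊕ ℤ/4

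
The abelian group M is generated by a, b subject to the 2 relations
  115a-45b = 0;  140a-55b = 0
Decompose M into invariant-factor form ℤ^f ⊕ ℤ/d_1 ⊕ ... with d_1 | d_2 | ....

rank_ℚ(R)=2; free=2−2=0
SNF(R) diag = [5, 5] → torsion [5, 5]

Answer: M ≅ ℤ/5 ⊕ ℤ/5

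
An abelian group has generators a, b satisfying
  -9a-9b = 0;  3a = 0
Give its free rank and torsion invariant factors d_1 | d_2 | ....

rank_ℚ(R)=2; free=2−2=0
SNF(R) diag = [3, 9] → torsion [3, 9]

Answer: M ≅ ℤ/3 ⊕ ℤ/9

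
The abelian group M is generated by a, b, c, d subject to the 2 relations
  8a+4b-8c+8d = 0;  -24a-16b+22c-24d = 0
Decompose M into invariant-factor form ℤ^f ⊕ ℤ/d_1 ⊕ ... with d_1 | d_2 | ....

Answer: M ≅ ℤ^2 ⊕ ℤ/2 ⊕ ℤ/4

Derivation:
rank_ℚ(R)=2; free=4−2=2
SNF(R) diag = [2, 4] → torsion [2, 4]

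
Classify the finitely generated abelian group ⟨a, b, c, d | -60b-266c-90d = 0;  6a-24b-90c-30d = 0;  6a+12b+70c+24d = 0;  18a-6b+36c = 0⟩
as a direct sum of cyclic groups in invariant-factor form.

rank_ℚ(R)=4; free=4−4=0
SNF(R) diag = [2, 6, 6, 18] → torsion [2, 6, 6, 18]

Answer: M ≅ ℤ/2 ⊕ ℤ/6 ⊕ ℤ/6 ⊕ ℤ/18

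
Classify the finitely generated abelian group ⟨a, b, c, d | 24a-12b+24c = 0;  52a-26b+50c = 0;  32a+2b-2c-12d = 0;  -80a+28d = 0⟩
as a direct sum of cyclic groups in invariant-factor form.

Answer: M ≅ ℤ/2 ⊕ ℤ/4 ⊕ ℤ/12 ⊕ ℤ/12

Derivation:
rank_ℚ(R)=4; free=4−4=0
SNF(R) diag = [2, 4, 12, 12] → torsion [2, 4, 12, 12]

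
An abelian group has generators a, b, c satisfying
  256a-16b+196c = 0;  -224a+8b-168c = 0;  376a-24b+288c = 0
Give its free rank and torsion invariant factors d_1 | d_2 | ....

Answer: M ≅ ℤ/4 ⊕ ℤ/8 ⊕ ℤ/8

Derivation:
rank_ℚ(R)=3; free=3−3=0
SNF(R) diag = [4, 8, 8] → torsion [4, 8, 8]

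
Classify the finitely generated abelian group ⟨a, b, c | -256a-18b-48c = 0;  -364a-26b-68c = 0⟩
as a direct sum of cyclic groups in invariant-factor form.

rank_ℚ(R)=2; free=3−2=1
SNF(R) diag = [2, 4] → torsion [2, 4]

Answer: M ≅ ℤ^1 ⊕ ℤ/2 ⊕ ℤ/4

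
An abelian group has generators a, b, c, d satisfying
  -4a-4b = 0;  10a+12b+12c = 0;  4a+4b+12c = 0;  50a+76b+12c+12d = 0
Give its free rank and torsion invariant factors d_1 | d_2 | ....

Answer: M ≅ ℤ/2 ⊕ ℤ/4 ⊕ ℤ/12 ⊕ ℤ/12

Derivation:
rank_ℚ(R)=4; free=4−4=0
SNF(R) diag = [2, 4, 12, 12] → torsion [2, 4, 12, 12]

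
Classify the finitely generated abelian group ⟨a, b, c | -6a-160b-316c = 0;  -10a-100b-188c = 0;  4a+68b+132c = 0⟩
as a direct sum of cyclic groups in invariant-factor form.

rank_ℚ(R)=3; free=3−3=0
SNF(R) diag = [2, 4, 12] → torsion [2, 4, 12]

Answer: M ≅ ℤ/2 ⊕ ℤ/4 ⊕ ℤ/12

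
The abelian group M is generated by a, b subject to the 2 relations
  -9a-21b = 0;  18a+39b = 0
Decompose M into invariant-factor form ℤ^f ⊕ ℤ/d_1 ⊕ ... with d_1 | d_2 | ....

rank_ℚ(R)=2; free=2−2=0
SNF(R) diag = [3, 9] → torsion [3, 9]

Answer: M ≅ ℤ/3 ⊕ ℤ/9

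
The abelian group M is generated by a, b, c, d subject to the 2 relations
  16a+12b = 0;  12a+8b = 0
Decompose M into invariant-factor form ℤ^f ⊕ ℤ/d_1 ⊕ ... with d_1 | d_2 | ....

Answer: M ≅ ℤ^2 ⊕ ℤ/4 ⊕ ℤ/4

Derivation:
rank_ℚ(R)=2; free=4−2=2
SNF(R) diag = [4, 4] → torsion [4, 4]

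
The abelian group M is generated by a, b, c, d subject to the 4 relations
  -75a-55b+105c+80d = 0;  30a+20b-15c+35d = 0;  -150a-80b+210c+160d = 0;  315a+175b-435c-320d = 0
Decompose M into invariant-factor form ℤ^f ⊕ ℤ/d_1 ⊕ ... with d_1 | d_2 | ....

Answer: M ≅ ℤ/5 ⊕ ℤ/15 ⊕ ℤ/30 ⊕ ℤ/30

Derivation:
rank_ℚ(R)=4; free=4−4=0
SNF(R) diag = [5, 15, 30, 30] → torsion [5, 15, 30, 30]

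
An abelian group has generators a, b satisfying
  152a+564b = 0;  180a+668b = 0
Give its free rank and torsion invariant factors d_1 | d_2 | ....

rank_ℚ(R)=2; free=2−2=0
SNF(R) diag = [4, 4] → torsion [4, 4]

Answer: M ≅ ℤ/4 ⊕ ℤ/4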